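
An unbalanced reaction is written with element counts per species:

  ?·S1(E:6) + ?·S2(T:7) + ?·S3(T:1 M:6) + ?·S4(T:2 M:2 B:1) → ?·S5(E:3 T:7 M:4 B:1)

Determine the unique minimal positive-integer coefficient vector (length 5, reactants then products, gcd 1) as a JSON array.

Coefficients: [3, 4, 2, 6, 6]

E: 3·6+4·0+2·0+6·0 = 18 | 6·3 = 18
T: 3·0+4·7+2·1+6·2 = 42 | 6·7 = 42
M: 3·0+4·0+2·6+6·2 = 24 | 6·4 = 24
B: 3·0+4·0+2·0+6·1 = 6 | 6·1 = 6
gcd(3,4,2,6,6) = 1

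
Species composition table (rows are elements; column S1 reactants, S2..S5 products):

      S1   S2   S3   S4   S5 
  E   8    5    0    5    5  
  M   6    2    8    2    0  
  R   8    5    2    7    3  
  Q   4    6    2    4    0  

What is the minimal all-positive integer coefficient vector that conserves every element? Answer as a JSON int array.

E: 5·8 = 40 | 1·5+3·0+2·5+5·5 = 40
M: 5·6 = 30 | 1·2+3·8+2·2+5·0 = 30
R: 5·8 = 40 | 1·5+3·2+2·7+5·3 = 40
Q: 5·4 = 20 | 1·6+3·2+2·4+5·0 = 20
gcd(5,1,3,2,5) = 1

Coefficients: [5, 1, 3, 2, 5]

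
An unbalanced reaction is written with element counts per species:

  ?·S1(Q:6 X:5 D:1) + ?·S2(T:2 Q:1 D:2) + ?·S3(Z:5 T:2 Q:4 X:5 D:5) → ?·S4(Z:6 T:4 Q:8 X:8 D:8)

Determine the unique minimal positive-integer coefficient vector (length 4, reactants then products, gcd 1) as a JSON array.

Coefficients: [2, 4, 6, 5]

Z: 2·0+4·0+6·5 = 30 | 5·6 = 30
T: 2·0+4·2+6·2 = 20 | 5·4 = 20
Q: 2·6+4·1+6·4 = 40 | 5·8 = 40
X: 2·5+4·0+6·5 = 40 | 5·8 = 40
D: 2·1+4·2+6·5 = 40 | 5·8 = 40
gcd(2,4,6,5) = 1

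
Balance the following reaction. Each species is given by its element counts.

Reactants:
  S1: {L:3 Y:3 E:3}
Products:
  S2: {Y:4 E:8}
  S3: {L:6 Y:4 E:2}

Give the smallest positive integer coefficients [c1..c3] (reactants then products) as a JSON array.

L: 4·3 = 12 | 1·0+2·6 = 12
Y: 4·3 = 12 | 1·4+2·4 = 12
E: 4·3 = 12 | 1·8+2·2 = 12
gcd(4,1,2) = 1

Coefficients: [4, 1, 2]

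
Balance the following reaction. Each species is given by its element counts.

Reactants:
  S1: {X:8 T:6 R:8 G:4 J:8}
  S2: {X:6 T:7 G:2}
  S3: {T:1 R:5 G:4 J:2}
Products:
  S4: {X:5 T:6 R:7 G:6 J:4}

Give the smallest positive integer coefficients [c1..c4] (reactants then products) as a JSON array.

X: 1·8+2·6+4·0 = 20 | 4·5 = 20
T: 1·6+2·7+4·1 = 24 | 4·6 = 24
R: 1·8+2·0+4·5 = 28 | 4·7 = 28
G: 1·4+2·2+4·4 = 24 | 4·6 = 24
J: 1·8+2·0+4·2 = 16 | 4·4 = 16
gcd(1,2,4,4) = 1

Coefficients: [1, 2, 4, 4]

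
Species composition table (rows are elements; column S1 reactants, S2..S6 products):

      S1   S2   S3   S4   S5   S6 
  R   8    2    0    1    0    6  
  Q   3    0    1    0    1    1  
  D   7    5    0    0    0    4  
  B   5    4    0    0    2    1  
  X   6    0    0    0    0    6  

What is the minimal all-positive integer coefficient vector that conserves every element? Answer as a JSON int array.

R: 5·8 = 40 | 3·2+6·0+4·1+4·0+5·6 = 40
Q: 5·3 = 15 | 3·0+6·1+4·0+4·1+5·1 = 15
D: 5·7 = 35 | 3·5+6·0+4·0+4·0+5·4 = 35
B: 5·5 = 25 | 3·4+6·0+4·0+4·2+5·1 = 25
X: 5·6 = 30 | 3·0+6·0+4·0+4·0+5·6 = 30
gcd(5,3,6,4,4,5) = 1

Coefficients: [5, 3, 6, 4, 4, 5]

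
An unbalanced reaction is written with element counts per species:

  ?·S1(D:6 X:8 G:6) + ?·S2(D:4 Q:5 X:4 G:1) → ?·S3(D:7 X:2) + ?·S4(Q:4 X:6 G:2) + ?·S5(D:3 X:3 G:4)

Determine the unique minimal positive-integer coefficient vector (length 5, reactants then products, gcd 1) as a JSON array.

D: 5·6+4·4 = 46 | 4·7+5·0+6·3 = 46
Q: 5·0+4·5 = 20 | 4·0+5·4+6·0 = 20
X: 5·8+4·4 = 56 | 4·2+5·6+6·3 = 56
G: 5·6+4·1 = 34 | 4·0+5·2+6·4 = 34
gcd(5,4,4,5,6) = 1

Coefficients: [5, 4, 4, 5, 6]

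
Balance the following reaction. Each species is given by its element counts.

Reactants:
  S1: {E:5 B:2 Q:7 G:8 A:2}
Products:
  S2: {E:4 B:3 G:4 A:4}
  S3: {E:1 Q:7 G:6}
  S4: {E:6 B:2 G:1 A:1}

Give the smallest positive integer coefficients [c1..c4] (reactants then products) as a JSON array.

E: 5·5 = 25 | 2·4+5·1+2·6 = 25
B: 5·2 = 10 | 2·3+5·0+2·2 = 10
Q: 5·7 = 35 | 2·0+5·7+2·0 = 35
G: 5·8 = 40 | 2·4+5·6+2·1 = 40
A: 5·2 = 10 | 2·4+5·0+2·1 = 10
gcd(5,2,5,2) = 1

Coefficients: [5, 2, 5, 2]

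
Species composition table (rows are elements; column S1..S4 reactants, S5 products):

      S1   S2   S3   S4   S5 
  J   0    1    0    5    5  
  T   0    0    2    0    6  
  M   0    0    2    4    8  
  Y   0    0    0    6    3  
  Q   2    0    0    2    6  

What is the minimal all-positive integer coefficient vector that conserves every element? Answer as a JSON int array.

Coefficients: [5, 5, 6, 1, 2]

J: 5·0+5·1+6·0+1·5 = 10 | 2·5 = 10
T: 5·0+5·0+6·2+1·0 = 12 | 2·6 = 12
M: 5·0+5·0+6·2+1·4 = 16 | 2·8 = 16
Y: 5·0+5·0+6·0+1·6 = 6 | 2·3 = 6
Q: 5·2+5·0+6·0+1·2 = 12 | 2·6 = 12
gcd(5,5,6,1,2) = 1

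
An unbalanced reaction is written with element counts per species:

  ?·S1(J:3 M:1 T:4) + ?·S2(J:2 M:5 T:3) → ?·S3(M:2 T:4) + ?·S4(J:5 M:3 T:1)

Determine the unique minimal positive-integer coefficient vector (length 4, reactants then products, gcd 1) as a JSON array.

Coefficients: [2, 2, 3, 2]

J: 2·3+2·2 = 10 | 3·0+2·5 = 10
M: 2·1+2·5 = 12 | 3·2+2·3 = 12
T: 2·4+2·3 = 14 | 3·4+2·1 = 14
gcd(2,2,3,2) = 1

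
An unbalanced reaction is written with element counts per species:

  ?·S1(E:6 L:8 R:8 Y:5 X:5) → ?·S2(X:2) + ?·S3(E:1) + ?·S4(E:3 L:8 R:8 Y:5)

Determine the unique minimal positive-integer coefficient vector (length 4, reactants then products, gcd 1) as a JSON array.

Coefficients: [2, 5, 6, 2]

E: 2·6 = 12 | 5·0+6·1+2·3 = 12
L: 2·8 = 16 | 5·0+6·0+2·8 = 16
R: 2·8 = 16 | 5·0+6·0+2·8 = 16
Y: 2·5 = 10 | 5·0+6·0+2·5 = 10
X: 2·5 = 10 | 5·2+6·0+2·0 = 10
gcd(2,5,6,2) = 1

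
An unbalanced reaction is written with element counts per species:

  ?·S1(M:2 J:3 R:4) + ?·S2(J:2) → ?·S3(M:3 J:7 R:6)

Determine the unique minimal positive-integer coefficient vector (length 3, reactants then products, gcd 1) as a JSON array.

Coefficients: [6, 5, 4]

M: 6·2+5·0 = 12 | 4·3 = 12
J: 6·3+5·2 = 28 | 4·7 = 28
R: 6·4+5·0 = 24 | 4·6 = 24
gcd(6,5,4) = 1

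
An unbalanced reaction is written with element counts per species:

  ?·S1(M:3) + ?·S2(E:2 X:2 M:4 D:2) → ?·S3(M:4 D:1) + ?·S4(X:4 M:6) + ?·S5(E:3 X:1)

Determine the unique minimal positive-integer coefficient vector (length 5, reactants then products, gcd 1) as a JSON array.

E: 6·0+3·2 = 6 | 6·0+1·0+2·3 = 6
X: 6·0+3·2 = 6 | 6·0+1·4+2·1 = 6
M: 6·3+3·4 = 30 | 6·4+1·6+2·0 = 30
D: 6·0+3·2 = 6 | 6·1+1·0+2·0 = 6
gcd(6,3,6,1,2) = 1

Coefficients: [6, 3, 6, 1, 2]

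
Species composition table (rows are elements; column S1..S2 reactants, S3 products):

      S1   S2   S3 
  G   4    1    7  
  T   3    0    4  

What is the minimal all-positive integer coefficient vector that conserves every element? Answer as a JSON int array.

G: 4·4+5·1 = 21 | 3·7 = 21
T: 4·3+5·0 = 12 | 3·4 = 12
gcd(4,5,3) = 1

Coefficients: [4, 5, 3]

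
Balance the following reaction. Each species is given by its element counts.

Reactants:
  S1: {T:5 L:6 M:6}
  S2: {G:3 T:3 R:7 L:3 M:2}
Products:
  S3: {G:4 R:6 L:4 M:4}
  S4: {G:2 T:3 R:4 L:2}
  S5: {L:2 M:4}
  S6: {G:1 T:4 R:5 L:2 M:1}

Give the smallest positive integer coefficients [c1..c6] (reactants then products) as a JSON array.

Coefficients: [1, 4, 1, 3, 2, 2]

G: 1·0+4·3 = 12 | 1·4+3·2+2·0+2·1 = 12
T: 1·5+4·3 = 17 | 1·0+3·3+2·0+2·4 = 17
R: 1·0+4·7 = 28 | 1·6+3·4+2·0+2·5 = 28
L: 1·6+4·3 = 18 | 1·4+3·2+2·2+2·2 = 18
M: 1·6+4·2 = 14 | 1·4+3·0+2·4+2·1 = 14
gcd(1,4,1,3,2,2) = 1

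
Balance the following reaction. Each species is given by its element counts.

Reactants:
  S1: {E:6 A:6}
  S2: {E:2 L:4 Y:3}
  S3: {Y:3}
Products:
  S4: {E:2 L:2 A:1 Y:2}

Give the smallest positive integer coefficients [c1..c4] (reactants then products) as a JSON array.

Coefficients: [1, 3, 1, 6]

E: 1·6+3·2+1·0 = 12 | 6·2 = 12
L: 1·0+3·4+1·0 = 12 | 6·2 = 12
A: 1·6+3·0+1·0 = 6 | 6·1 = 6
Y: 1·0+3·3+1·3 = 12 | 6·2 = 12
gcd(1,3,1,6) = 1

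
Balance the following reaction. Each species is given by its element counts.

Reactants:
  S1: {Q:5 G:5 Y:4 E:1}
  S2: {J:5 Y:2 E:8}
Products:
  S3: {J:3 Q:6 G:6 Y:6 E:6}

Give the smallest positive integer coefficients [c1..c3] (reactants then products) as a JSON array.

J: 6·0+3·5 = 15 | 5·3 = 15
Q: 6·5+3·0 = 30 | 5·6 = 30
G: 6·5+3·0 = 30 | 5·6 = 30
Y: 6·4+3·2 = 30 | 5·6 = 30
E: 6·1+3·8 = 30 | 5·6 = 30
gcd(6,3,5) = 1

Coefficients: [6, 3, 5]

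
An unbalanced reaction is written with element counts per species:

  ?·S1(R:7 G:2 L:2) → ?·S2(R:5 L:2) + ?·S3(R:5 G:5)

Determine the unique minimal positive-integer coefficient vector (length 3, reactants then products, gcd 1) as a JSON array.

Coefficients: [5, 5, 2]

R: 5·7 = 35 | 5·5+2·5 = 35
G: 5·2 = 10 | 5·0+2·5 = 10
L: 5·2 = 10 | 5·2+2·0 = 10
gcd(5,5,2) = 1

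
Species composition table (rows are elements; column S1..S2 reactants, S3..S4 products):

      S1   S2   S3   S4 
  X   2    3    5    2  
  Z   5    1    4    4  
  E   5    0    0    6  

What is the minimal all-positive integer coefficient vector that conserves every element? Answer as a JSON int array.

Coefficients: [6, 6, 4, 5]

X: 6·2+6·3 = 30 | 4·5+5·2 = 30
Z: 6·5+6·1 = 36 | 4·4+5·4 = 36
E: 6·5+6·0 = 30 | 4·0+5·6 = 30
gcd(6,6,4,5) = 1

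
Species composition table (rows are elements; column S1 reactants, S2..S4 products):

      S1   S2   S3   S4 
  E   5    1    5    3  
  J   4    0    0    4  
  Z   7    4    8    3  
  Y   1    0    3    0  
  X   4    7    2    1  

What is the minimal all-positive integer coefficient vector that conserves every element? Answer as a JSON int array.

E: 3·5 = 15 | 1·1+1·5+3·3 = 15
J: 3·4 = 12 | 1·0+1·0+3·4 = 12
Z: 3·7 = 21 | 1·4+1·8+3·3 = 21
Y: 3·1 = 3 | 1·0+1·3+3·0 = 3
X: 3·4 = 12 | 1·7+1·2+3·1 = 12
gcd(3,1,1,3) = 1

Coefficients: [3, 1, 1, 3]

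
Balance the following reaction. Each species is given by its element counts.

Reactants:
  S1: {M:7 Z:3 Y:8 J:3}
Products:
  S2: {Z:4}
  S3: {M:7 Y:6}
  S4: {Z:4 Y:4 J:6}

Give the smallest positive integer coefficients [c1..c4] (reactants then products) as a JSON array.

Coefficients: [4, 1, 4, 2]

M: 4·7 = 28 | 1·0+4·7+2·0 = 28
Z: 4·3 = 12 | 1·4+4·0+2·4 = 12
Y: 4·8 = 32 | 1·0+4·6+2·4 = 32
J: 4·3 = 12 | 1·0+4·0+2·6 = 12
gcd(4,1,4,2) = 1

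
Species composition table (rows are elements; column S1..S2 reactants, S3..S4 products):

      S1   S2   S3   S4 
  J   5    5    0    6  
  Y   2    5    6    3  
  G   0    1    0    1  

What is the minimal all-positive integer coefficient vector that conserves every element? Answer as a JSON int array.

Coefficients: [1, 5, 2, 5]

J: 1·5+5·5 = 30 | 2·0+5·6 = 30
Y: 1·2+5·5 = 27 | 2·6+5·3 = 27
G: 1·0+5·1 = 5 | 2·0+5·1 = 5
gcd(1,5,2,5) = 1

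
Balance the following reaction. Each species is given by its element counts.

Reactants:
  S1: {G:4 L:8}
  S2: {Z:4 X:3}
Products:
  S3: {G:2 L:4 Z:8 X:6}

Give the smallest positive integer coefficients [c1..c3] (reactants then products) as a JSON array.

Coefficients: [1, 4, 2]

G: 1·4+4·0 = 4 | 2·2 = 4
L: 1·8+4·0 = 8 | 2·4 = 8
Z: 1·0+4·4 = 16 | 2·8 = 16
X: 1·0+4·3 = 12 | 2·6 = 12
gcd(1,4,2) = 1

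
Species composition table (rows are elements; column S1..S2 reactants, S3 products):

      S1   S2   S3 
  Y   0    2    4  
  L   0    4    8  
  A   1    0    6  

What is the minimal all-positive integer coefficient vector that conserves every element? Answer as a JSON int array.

Coefficients: [6, 2, 1]

Y: 6·0+2·2 = 4 | 1·4 = 4
L: 6·0+2·4 = 8 | 1·8 = 8
A: 6·1+2·0 = 6 | 1·6 = 6
gcd(6,2,1) = 1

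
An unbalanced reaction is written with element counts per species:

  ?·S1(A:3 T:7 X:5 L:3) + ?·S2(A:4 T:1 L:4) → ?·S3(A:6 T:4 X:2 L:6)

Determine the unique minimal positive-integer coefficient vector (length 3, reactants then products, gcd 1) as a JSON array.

A: 2·3+6·4 = 30 | 5·6 = 30
T: 2·7+6·1 = 20 | 5·4 = 20
X: 2·5+6·0 = 10 | 5·2 = 10
L: 2·3+6·4 = 30 | 5·6 = 30
gcd(2,6,5) = 1

Coefficients: [2, 6, 5]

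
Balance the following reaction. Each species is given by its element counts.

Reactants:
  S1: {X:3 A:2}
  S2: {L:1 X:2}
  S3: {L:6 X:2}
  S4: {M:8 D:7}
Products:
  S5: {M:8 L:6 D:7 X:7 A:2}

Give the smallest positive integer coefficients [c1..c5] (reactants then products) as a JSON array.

M: 5·0+6·0+4·0+5·8 = 40 | 5·8 = 40
L: 5·0+6·1+4·6+5·0 = 30 | 5·6 = 30
D: 5·0+6·0+4·0+5·7 = 35 | 5·7 = 35
X: 5·3+6·2+4·2+5·0 = 35 | 5·7 = 35
A: 5·2+6·0+4·0+5·0 = 10 | 5·2 = 10
gcd(5,6,4,5,5) = 1

Coefficients: [5, 6, 4, 5, 5]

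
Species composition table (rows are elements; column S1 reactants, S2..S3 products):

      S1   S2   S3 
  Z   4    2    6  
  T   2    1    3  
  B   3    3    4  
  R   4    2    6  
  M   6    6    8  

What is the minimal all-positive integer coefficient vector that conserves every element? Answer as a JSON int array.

Coefficients: [5, 1, 3]

Z: 5·4 = 20 | 1·2+3·6 = 20
T: 5·2 = 10 | 1·1+3·3 = 10
B: 5·3 = 15 | 1·3+3·4 = 15
R: 5·4 = 20 | 1·2+3·6 = 20
M: 5·6 = 30 | 1·6+3·8 = 30
gcd(5,1,3) = 1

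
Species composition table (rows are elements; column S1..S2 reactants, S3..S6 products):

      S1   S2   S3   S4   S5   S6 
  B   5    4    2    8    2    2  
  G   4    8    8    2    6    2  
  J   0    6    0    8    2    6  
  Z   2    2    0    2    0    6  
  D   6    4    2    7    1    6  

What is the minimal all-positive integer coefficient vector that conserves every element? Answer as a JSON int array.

Coefficients: [2, 6, 3, 2, 4, 2]

B: 2·5+6·4 = 34 | 3·2+2·8+4·2+2·2 = 34
G: 2·4+6·8 = 56 | 3·8+2·2+4·6+2·2 = 56
J: 2·0+6·6 = 36 | 3·0+2·8+4·2+2·6 = 36
Z: 2·2+6·2 = 16 | 3·0+2·2+4·0+2·6 = 16
D: 2·6+6·4 = 36 | 3·2+2·7+4·1+2·6 = 36
gcd(2,6,3,2,4,2) = 1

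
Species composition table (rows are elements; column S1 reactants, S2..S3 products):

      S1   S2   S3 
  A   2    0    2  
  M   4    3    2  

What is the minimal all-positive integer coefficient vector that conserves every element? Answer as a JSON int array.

A: 3·2 = 6 | 2·0+3·2 = 6
M: 3·4 = 12 | 2·3+3·2 = 12
gcd(3,2,3) = 1

Coefficients: [3, 2, 3]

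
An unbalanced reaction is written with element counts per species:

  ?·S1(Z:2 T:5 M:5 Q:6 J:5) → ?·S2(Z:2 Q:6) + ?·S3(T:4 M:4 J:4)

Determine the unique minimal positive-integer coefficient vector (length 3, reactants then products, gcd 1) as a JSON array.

Coefficients: [4, 4, 5]

Z: 4·2 = 8 | 4·2+5·0 = 8
T: 4·5 = 20 | 4·0+5·4 = 20
M: 4·5 = 20 | 4·0+5·4 = 20
Q: 4·6 = 24 | 4·6+5·0 = 24
J: 4·5 = 20 | 4·0+5·4 = 20
gcd(4,4,5) = 1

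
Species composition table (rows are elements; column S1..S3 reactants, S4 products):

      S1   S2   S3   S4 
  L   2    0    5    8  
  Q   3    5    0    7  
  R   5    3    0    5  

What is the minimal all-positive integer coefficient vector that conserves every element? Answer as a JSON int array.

L: 1·2+5·0+6·5 = 32 | 4·8 = 32
Q: 1·3+5·5+6·0 = 28 | 4·7 = 28
R: 1·5+5·3+6·0 = 20 | 4·5 = 20
gcd(1,5,6,4) = 1

Coefficients: [1, 5, 6, 4]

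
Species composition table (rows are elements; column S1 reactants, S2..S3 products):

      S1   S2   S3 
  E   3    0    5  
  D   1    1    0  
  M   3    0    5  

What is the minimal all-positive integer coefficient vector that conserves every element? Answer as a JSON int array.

E: 5·3 = 15 | 5·0+3·5 = 15
D: 5·1 = 5 | 5·1+3·0 = 5
M: 5·3 = 15 | 5·0+3·5 = 15
gcd(5,5,3) = 1

Coefficients: [5, 5, 3]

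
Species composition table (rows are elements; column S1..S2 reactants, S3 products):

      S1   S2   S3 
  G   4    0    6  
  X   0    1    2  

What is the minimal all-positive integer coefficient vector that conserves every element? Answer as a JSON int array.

G: 3·4+4·0 = 12 | 2·6 = 12
X: 3·0+4·1 = 4 | 2·2 = 4
gcd(3,4,2) = 1

Coefficients: [3, 4, 2]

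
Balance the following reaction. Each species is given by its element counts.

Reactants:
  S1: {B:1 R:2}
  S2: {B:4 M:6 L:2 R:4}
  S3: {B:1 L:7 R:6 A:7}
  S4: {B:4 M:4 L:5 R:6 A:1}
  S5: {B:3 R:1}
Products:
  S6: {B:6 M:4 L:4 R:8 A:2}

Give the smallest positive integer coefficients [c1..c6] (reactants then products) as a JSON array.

B: 5·1+2·4+1·1+1·4+2·3 = 24 | 4·6 = 24
M: 5·0+2·6+1·0+1·4+2·0 = 16 | 4·4 = 16
L: 5·0+2·2+1·7+1·5+2·0 = 16 | 4·4 = 16
R: 5·2+2·4+1·6+1·6+2·1 = 32 | 4·8 = 32
A: 5·0+2·0+1·7+1·1+2·0 = 8 | 4·2 = 8
gcd(5,2,1,1,2,4) = 1

Coefficients: [5, 2, 1, 1, 2, 4]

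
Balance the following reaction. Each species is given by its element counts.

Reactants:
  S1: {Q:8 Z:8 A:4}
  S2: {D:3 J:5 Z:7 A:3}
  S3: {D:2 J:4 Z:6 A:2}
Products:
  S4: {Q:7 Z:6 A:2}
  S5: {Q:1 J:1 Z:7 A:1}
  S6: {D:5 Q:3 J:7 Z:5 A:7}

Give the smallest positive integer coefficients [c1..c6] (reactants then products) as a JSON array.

D: 3·0+2·3+2·2 = 10 | 2·0+4·0+2·5 = 10
Q: 3·8+2·0+2·0 = 24 | 2·7+4·1+2·3 = 24
J: 3·0+2·5+2·4 = 18 | 2·0+4·1+2·7 = 18
Z: 3·8+2·7+2·6 = 50 | 2·6+4·7+2·5 = 50
A: 3·4+2·3+2·2 = 22 | 2·2+4·1+2·7 = 22
gcd(3,2,2,2,4,2) = 1

Coefficients: [3, 2, 2, 2, 4, 2]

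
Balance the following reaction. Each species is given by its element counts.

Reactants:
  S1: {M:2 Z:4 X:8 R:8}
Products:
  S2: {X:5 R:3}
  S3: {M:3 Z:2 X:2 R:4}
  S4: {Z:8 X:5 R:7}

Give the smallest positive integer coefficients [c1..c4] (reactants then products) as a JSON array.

M: 3·2 = 6 | 3·0+2·3+1·0 = 6
Z: 3·4 = 12 | 3·0+2·2+1·8 = 12
X: 3·8 = 24 | 3·5+2·2+1·5 = 24
R: 3·8 = 24 | 3·3+2·4+1·7 = 24
gcd(3,3,2,1) = 1

Coefficients: [3, 3, 2, 1]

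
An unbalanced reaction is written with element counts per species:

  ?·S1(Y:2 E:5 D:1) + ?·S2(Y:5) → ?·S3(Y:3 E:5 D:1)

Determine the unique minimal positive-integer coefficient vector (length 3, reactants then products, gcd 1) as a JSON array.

Y: 5·2+1·5 = 15 | 5·3 = 15
E: 5·5+1·0 = 25 | 5·5 = 25
D: 5·1+1·0 = 5 | 5·1 = 5
gcd(5,1,5) = 1

Coefficients: [5, 1, 5]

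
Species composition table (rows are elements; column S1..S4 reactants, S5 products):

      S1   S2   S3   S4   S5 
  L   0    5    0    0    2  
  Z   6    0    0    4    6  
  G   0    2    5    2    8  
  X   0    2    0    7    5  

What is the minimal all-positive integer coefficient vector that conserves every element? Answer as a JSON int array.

L: 3·0+2·5+6·0+3·0 = 10 | 5·2 = 10
Z: 3·6+2·0+6·0+3·4 = 30 | 5·6 = 30
G: 3·0+2·2+6·5+3·2 = 40 | 5·8 = 40
X: 3·0+2·2+6·0+3·7 = 25 | 5·5 = 25
gcd(3,2,6,3,5) = 1

Coefficients: [3, 2, 6, 3, 5]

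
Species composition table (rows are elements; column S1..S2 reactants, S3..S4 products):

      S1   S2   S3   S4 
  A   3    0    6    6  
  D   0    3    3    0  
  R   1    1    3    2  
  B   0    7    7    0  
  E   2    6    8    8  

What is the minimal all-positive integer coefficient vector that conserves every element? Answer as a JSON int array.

Coefficients: [6, 2, 2, 1]

A: 6·3+2·0 = 18 | 2·6+1·6 = 18
D: 6·0+2·3 = 6 | 2·3+1·0 = 6
R: 6·1+2·1 = 8 | 2·3+1·2 = 8
B: 6·0+2·7 = 14 | 2·7+1·0 = 14
E: 6·2+2·6 = 24 | 2·8+1·8 = 24
gcd(6,2,2,1) = 1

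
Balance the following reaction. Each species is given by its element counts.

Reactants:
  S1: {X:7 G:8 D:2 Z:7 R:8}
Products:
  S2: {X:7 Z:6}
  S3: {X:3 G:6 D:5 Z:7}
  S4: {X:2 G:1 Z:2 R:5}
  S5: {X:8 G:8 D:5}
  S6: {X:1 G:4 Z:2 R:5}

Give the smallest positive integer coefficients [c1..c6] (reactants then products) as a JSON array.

X: 5·7 = 35 | 2·7+1·3+2·2+1·8+6·1 = 35
G: 5·8 = 40 | 2·0+1·6+2·1+1·8+6·4 = 40
D: 5·2 = 10 | 2·0+1·5+2·0+1·5+6·0 = 10
Z: 5·7 = 35 | 2·6+1·7+2·2+1·0+6·2 = 35
R: 5·8 = 40 | 2·0+1·0+2·5+1·0+6·5 = 40
gcd(5,2,1,2,1,6) = 1

Coefficients: [5, 2, 1, 2, 1, 6]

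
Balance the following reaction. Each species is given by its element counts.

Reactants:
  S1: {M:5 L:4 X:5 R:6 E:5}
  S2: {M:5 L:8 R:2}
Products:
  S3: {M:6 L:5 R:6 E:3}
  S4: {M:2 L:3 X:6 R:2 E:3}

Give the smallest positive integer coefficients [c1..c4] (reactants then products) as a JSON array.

Coefficients: [6, 2, 5, 5]

M: 6·5+2·5 = 40 | 5·6+5·2 = 40
L: 6·4+2·8 = 40 | 5·5+5·3 = 40
X: 6·5+2·0 = 30 | 5·0+5·6 = 30
R: 6·6+2·2 = 40 | 5·6+5·2 = 40
E: 6·5+2·0 = 30 | 5·3+5·3 = 30
gcd(6,2,5,5) = 1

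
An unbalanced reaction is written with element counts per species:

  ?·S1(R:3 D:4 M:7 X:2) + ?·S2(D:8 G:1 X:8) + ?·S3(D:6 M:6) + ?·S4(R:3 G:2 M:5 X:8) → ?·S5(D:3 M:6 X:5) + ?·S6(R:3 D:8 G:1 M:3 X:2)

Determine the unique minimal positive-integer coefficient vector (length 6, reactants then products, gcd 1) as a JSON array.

Coefficients: [4, 3, 3, 1, 6, 5]

R: 4·3+3·0+3·0+1·3 = 15 | 6·0+5·3 = 15
D: 4·4+3·8+3·6+1·0 = 58 | 6·3+5·8 = 58
G: 4·0+3·1+3·0+1·2 = 5 | 6·0+5·1 = 5
M: 4·7+3·0+3·6+1·5 = 51 | 6·6+5·3 = 51
X: 4·2+3·8+3·0+1·8 = 40 | 6·5+5·2 = 40
gcd(4,3,3,1,6,5) = 1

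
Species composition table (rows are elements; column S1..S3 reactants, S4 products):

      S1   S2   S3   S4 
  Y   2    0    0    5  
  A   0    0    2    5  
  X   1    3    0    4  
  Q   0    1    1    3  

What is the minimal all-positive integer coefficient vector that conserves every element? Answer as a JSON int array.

Y: 5·2+1·0+5·0 = 10 | 2·5 = 10
A: 5·0+1·0+5·2 = 10 | 2·5 = 10
X: 5·1+1·3+5·0 = 8 | 2·4 = 8
Q: 5·0+1·1+5·1 = 6 | 2·3 = 6
gcd(5,1,5,2) = 1

Coefficients: [5, 1, 5, 2]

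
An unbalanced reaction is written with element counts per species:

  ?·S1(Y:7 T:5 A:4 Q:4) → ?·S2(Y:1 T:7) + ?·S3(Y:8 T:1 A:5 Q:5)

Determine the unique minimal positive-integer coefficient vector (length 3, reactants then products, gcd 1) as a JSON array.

Coefficients: [5, 3, 4]

Y: 5·7 = 35 | 3·1+4·8 = 35
T: 5·5 = 25 | 3·7+4·1 = 25
A: 5·4 = 20 | 3·0+4·5 = 20
Q: 5·4 = 20 | 3·0+4·5 = 20
gcd(5,3,4) = 1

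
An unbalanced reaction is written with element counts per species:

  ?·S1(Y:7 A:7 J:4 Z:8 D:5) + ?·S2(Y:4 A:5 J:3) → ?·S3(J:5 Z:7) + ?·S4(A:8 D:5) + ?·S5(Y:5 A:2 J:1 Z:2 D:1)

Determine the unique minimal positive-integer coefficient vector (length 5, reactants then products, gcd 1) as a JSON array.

Coefficients: [3, 1, 2, 2, 5]

Y: 3·7+1·4 = 25 | 2·0+2·0+5·5 = 25
A: 3·7+1·5 = 26 | 2·0+2·8+5·2 = 26
J: 3·4+1·3 = 15 | 2·5+2·0+5·1 = 15
Z: 3·8+1·0 = 24 | 2·7+2·0+5·2 = 24
D: 3·5+1·0 = 15 | 2·0+2·5+5·1 = 15
gcd(3,1,2,2,5) = 1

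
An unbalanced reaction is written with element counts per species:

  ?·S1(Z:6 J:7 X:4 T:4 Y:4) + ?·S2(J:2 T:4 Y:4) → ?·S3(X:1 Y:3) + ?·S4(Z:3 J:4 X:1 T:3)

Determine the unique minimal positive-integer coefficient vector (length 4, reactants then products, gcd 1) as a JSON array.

Coefficients: [2, 1, 4, 4]

Z: 2·6+1·0 = 12 | 4·0+4·3 = 12
J: 2·7+1·2 = 16 | 4·0+4·4 = 16
X: 2·4+1·0 = 8 | 4·1+4·1 = 8
T: 2·4+1·4 = 12 | 4·0+4·3 = 12
Y: 2·4+1·4 = 12 | 4·3+4·0 = 12
gcd(2,1,4,4) = 1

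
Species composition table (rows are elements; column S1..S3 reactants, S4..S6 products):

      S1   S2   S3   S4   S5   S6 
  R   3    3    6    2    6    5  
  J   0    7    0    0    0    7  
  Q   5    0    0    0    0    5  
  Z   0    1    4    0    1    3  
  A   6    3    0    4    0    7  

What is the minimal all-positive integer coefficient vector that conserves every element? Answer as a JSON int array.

Coefficients: [6, 6, 4, 3, 4, 6]

R: 6·3+6·3+4·6 = 60 | 3·2+4·6+6·5 = 60
J: 6·0+6·7+4·0 = 42 | 3·0+4·0+6·7 = 42
Q: 6·5+6·0+4·0 = 30 | 3·0+4·0+6·5 = 30
Z: 6·0+6·1+4·4 = 22 | 3·0+4·1+6·3 = 22
A: 6·6+6·3+4·0 = 54 | 3·4+4·0+6·7 = 54
gcd(6,6,4,3,4,6) = 1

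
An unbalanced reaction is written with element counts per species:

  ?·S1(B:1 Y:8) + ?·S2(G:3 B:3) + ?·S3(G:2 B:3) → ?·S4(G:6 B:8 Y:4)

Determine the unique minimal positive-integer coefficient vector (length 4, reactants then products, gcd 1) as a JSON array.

G: 1·0+2·3+3·2 = 12 | 2·6 = 12
B: 1·1+2·3+3·3 = 16 | 2·8 = 16
Y: 1·8+2·0+3·0 = 8 | 2·4 = 8
gcd(1,2,3,2) = 1

Coefficients: [1, 2, 3, 2]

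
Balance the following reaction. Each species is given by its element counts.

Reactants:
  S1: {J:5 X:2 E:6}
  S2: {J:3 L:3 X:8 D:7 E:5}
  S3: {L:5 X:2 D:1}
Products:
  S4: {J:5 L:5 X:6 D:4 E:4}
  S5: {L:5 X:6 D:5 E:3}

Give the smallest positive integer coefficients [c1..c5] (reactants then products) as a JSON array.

Coefficients: [1, 5, 6, 4, 5]

J: 1·5+5·3+6·0 = 20 | 4·5+5·0 = 20
L: 1·0+5·3+6·5 = 45 | 4·5+5·5 = 45
X: 1·2+5·8+6·2 = 54 | 4·6+5·6 = 54
D: 1·0+5·7+6·1 = 41 | 4·4+5·5 = 41
E: 1·6+5·5+6·0 = 31 | 4·4+5·3 = 31
gcd(1,5,6,4,5) = 1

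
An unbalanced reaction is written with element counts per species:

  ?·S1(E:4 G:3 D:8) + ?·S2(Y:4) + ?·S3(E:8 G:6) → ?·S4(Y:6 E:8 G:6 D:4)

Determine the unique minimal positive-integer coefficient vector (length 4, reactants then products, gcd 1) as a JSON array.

Y: 2·0+6·4+3·0 = 24 | 4·6 = 24
E: 2·4+6·0+3·8 = 32 | 4·8 = 32
G: 2·3+6·0+3·6 = 24 | 4·6 = 24
D: 2·8+6·0+3·0 = 16 | 4·4 = 16
gcd(2,6,3,4) = 1

Coefficients: [2, 6, 3, 4]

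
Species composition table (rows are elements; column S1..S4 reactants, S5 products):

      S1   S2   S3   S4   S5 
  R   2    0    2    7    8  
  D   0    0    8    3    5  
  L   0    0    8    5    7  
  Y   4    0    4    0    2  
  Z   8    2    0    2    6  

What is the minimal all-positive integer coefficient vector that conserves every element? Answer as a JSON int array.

R: 1·2+4·0+1·2+4·7 = 32 | 4·8 = 32
D: 1·0+4·0+1·8+4·3 = 20 | 4·5 = 20
L: 1·0+4·0+1·8+4·5 = 28 | 4·7 = 28
Y: 1·4+4·0+1·4+4·0 = 8 | 4·2 = 8
Z: 1·8+4·2+1·0+4·2 = 24 | 4·6 = 24
gcd(1,4,1,4,4) = 1

Coefficients: [1, 4, 1, 4, 4]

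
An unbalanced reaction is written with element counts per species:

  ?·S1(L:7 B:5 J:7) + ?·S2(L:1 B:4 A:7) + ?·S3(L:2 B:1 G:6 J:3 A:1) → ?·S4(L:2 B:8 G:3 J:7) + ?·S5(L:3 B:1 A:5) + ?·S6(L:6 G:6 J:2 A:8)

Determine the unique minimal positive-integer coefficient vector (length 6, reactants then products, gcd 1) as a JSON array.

Coefficients: [3, 5, 3, 4, 6, 1]

L: 3·7+5·1+3·2 = 32 | 4·2+6·3+1·6 = 32
B: 3·5+5·4+3·1 = 38 | 4·8+6·1+1·0 = 38
G: 3·0+5·0+3·6 = 18 | 4·3+6·0+1·6 = 18
J: 3·7+5·0+3·3 = 30 | 4·7+6·0+1·2 = 30
A: 3·0+5·7+3·1 = 38 | 4·0+6·5+1·8 = 38
gcd(3,5,3,4,6,1) = 1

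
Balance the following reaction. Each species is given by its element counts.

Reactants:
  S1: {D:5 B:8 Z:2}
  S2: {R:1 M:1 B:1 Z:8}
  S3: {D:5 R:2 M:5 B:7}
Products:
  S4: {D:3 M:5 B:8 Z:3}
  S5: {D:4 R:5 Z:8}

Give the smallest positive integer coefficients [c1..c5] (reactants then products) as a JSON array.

D: 1·5+5·0+5·5 = 30 | 6·3+3·4 = 30
R: 1·0+5·1+5·2 = 15 | 6·0+3·5 = 15
M: 1·0+5·1+5·5 = 30 | 6·5+3·0 = 30
B: 1·8+5·1+5·7 = 48 | 6·8+3·0 = 48
Z: 1·2+5·8+5·0 = 42 | 6·3+3·8 = 42
gcd(1,5,5,6,3) = 1

Coefficients: [1, 5, 5, 6, 3]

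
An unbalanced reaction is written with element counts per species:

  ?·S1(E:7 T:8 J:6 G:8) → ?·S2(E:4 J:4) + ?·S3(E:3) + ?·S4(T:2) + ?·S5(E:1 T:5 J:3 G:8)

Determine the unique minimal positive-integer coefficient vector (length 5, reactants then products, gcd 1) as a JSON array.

E: 4·7 = 28 | 3·4+4·3+6·0+4·1 = 28
T: 4·8 = 32 | 3·0+4·0+6·2+4·5 = 32
J: 4·6 = 24 | 3·4+4·0+6·0+4·3 = 24
G: 4·8 = 32 | 3·0+4·0+6·0+4·8 = 32
gcd(4,3,4,6,4) = 1

Coefficients: [4, 3, 4, 6, 4]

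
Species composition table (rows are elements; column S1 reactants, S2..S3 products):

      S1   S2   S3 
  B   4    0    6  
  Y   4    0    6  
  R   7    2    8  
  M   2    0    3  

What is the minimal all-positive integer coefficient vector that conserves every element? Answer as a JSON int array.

Coefficients: [6, 5, 4]

B: 6·4 = 24 | 5·0+4·6 = 24
Y: 6·4 = 24 | 5·0+4·6 = 24
R: 6·7 = 42 | 5·2+4·8 = 42
M: 6·2 = 12 | 5·0+4·3 = 12
gcd(6,5,4) = 1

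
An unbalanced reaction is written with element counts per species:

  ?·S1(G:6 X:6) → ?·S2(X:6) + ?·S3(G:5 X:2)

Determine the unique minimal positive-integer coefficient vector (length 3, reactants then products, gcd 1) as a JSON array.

Coefficients: [5, 3, 6]

G: 5·6 = 30 | 3·0+6·5 = 30
X: 5·6 = 30 | 3·6+6·2 = 30
gcd(5,3,6) = 1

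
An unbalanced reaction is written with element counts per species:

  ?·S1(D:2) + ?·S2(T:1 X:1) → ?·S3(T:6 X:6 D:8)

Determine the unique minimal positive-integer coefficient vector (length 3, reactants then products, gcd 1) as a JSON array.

Coefficients: [4, 6, 1]

T: 4·0+6·1 = 6 | 1·6 = 6
X: 4·0+6·1 = 6 | 1·6 = 6
D: 4·2+6·0 = 8 | 1·8 = 8
gcd(4,6,1) = 1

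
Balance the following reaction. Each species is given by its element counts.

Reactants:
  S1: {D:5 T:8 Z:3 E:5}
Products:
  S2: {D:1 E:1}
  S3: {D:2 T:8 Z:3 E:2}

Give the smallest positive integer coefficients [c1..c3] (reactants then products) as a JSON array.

D: 1·5 = 5 | 3·1+1·2 = 5
T: 1·8 = 8 | 3·0+1·8 = 8
Z: 1·3 = 3 | 3·0+1·3 = 3
E: 1·5 = 5 | 3·1+1·2 = 5
gcd(1,3,1) = 1

Coefficients: [1, 3, 1]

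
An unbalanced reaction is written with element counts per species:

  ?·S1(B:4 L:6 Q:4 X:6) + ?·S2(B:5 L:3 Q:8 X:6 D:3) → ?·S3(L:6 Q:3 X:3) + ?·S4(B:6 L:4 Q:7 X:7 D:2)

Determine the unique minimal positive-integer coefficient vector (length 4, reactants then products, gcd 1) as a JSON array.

Coefficients: [2, 2, 1, 3]

B: 2·4+2·5 = 18 | 1·0+3·6 = 18
L: 2·6+2·3 = 18 | 1·6+3·4 = 18
Q: 2·4+2·8 = 24 | 1·3+3·7 = 24
X: 2·6+2·6 = 24 | 1·3+3·7 = 24
D: 2·0+2·3 = 6 | 1·0+3·2 = 6
gcd(2,2,1,3) = 1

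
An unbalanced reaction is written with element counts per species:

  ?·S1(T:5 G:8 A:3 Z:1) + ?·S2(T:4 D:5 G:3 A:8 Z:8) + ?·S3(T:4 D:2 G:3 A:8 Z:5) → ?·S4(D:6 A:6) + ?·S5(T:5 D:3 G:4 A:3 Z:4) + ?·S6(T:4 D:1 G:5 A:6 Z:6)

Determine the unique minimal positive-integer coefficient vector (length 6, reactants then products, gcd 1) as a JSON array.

T: 3·5+5·4+1·4 = 39 | 2·0+3·5+6·4 = 39
D: 3·0+5·5+1·2 = 27 | 2·6+3·3+6·1 = 27
G: 3·8+5·3+1·3 = 42 | 2·0+3·4+6·5 = 42
A: 3·3+5·8+1·8 = 57 | 2·6+3·3+6·6 = 57
Z: 3·1+5·8+1·5 = 48 | 2·0+3·4+6·6 = 48
gcd(3,5,1,2,3,6) = 1

Coefficients: [3, 5, 1, 2, 3, 6]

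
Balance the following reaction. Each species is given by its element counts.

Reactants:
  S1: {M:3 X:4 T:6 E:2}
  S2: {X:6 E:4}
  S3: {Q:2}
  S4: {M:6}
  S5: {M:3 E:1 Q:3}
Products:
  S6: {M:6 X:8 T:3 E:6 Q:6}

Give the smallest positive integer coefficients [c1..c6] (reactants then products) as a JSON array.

M: 2·3+4·0+6·0+1·6+4·3 = 24 | 4·6 = 24
X: 2·4+4·6+6·0+1·0+4·0 = 32 | 4·8 = 32
T: 2·6+4·0+6·0+1·0+4·0 = 12 | 4·3 = 12
E: 2·2+4·4+6·0+1·0+4·1 = 24 | 4·6 = 24
Q: 2·0+4·0+6·2+1·0+4·3 = 24 | 4·6 = 24
gcd(2,4,6,1,4,4) = 1

Coefficients: [2, 4, 6, 1, 4, 4]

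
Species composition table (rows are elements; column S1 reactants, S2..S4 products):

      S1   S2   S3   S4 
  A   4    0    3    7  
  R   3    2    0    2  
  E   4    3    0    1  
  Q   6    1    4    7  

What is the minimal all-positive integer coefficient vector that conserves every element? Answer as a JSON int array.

A: 4·4 = 16 | 5·0+3·3+1·7 = 16
R: 4·3 = 12 | 5·2+3·0+1·2 = 12
E: 4·4 = 16 | 5·3+3·0+1·1 = 16
Q: 4·6 = 24 | 5·1+3·4+1·7 = 24
gcd(4,5,3,1) = 1

Coefficients: [4, 5, 3, 1]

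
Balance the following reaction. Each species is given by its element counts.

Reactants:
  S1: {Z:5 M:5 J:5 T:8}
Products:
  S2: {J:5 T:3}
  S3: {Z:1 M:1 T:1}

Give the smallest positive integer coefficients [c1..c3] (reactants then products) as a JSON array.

Coefficients: [1, 1, 5]

Z: 1·5 = 5 | 1·0+5·1 = 5
M: 1·5 = 5 | 1·0+5·1 = 5
J: 1·5 = 5 | 1·5+5·0 = 5
T: 1·8 = 8 | 1·3+5·1 = 8
gcd(1,1,5) = 1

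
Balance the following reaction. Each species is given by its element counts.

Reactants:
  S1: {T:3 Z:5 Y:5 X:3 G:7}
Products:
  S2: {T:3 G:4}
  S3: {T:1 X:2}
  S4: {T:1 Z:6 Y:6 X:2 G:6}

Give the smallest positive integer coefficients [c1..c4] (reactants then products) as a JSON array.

Coefficients: [6, 3, 4, 5]

T: 6·3 = 18 | 3·3+4·1+5·1 = 18
Z: 6·5 = 30 | 3·0+4·0+5·6 = 30
Y: 6·5 = 30 | 3·0+4·0+5·6 = 30
X: 6·3 = 18 | 3·0+4·2+5·2 = 18
G: 6·7 = 42 | 3·4+4·0+5·6 = 42
gcd(6,3,4,5) = 1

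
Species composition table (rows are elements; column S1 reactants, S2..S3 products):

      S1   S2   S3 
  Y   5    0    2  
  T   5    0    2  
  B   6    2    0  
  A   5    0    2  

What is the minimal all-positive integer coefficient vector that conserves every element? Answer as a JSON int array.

Y: 2·5 = 10 | 6·0+5·2 = 10
T: 2·5 = 10 | 6·0+5·2 = 10
B: 2·6 = 12 | 6·2+5·0 = 12
A: 2·5 = 10 | 6·0+5·2 = 10
gcd(2,6,5) = 1

Coefficients: [2, 6, 5]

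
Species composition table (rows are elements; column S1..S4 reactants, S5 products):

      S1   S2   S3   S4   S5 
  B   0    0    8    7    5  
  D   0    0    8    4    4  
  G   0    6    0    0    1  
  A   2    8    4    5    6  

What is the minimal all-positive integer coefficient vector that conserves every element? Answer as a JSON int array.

Coefficients: [5, 1, 2, 2, 6]

B: 5·0+1·0+2·8+2·7 = 30 | 6·5 = 30
D: 5·0+1·0+2·8+2·4 = 24 | 6·4 = 24
G: 5·0+1·6+2·0+2·0 = 6 | 6·1 = 6
A: 5·2+1·8+2·4+2·5 = 36 | 6·6 = 36
gcd(5,1,2,2,6) = 1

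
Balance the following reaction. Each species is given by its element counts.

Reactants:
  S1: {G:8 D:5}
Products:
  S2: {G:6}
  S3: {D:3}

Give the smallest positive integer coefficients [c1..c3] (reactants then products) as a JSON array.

Coefficients: [3, 4, 5]

G: 3·8 = 24 | 4·6+5·0 = 24
D: 3·5 = 15 | 4·0+5·3 = 15
gcd(3,4,5) = 1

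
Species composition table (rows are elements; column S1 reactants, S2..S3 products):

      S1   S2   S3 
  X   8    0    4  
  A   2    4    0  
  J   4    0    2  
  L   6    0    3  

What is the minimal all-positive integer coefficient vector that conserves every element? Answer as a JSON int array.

Coefficients: [2, 1, 4]

X: 2·8 = 16 | 1·0+4·4 = 16
A: 2·2 = 4 | 1·4+4·0 = 4
J: 2·4 = 8 | 1·0+4·2 = 8
L: 2·6 = 12 | 1·0+4·3 = 12
gcd(2,1,4) = 1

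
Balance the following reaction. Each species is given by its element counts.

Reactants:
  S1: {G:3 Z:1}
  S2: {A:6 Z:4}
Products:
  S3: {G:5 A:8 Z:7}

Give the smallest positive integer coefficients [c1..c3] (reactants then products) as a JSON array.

G: 5·3+4·0 = 15 | 3·5 = 15
A: 5·0+4·6 = 24 | 3·8 = 24
Z: 5·1+4·4 = 21 | 3·7 = 21
gcd(5,4,3) = 1

Coefficients: [5, 4, 3]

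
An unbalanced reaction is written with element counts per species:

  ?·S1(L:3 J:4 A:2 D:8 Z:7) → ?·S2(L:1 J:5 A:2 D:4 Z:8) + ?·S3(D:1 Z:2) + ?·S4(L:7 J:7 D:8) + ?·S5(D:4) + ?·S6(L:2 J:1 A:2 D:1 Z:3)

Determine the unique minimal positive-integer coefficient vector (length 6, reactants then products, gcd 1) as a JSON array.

L: 5·3 = 15 | 2·1+5·0+1·7+4·0+3·2 = 15
J: 5·4 = 20 | 2·5+5·0+1·7+4·0+3·1 = 20
A: 5·2 = 10 | 2·2+5·0+1·0+4·0+3·2 = 10
D: 5·8 = 40 | 2·4+5·1+1·8+4·4+3·1 = 40
Z: 5·7 = 35 | 2·8+5·2+1·0+4·0+3·3 = 35
gcd(5,2,5,1,4,3) = 1

Coefficients: [5, 2, 5, 1, 4, 3]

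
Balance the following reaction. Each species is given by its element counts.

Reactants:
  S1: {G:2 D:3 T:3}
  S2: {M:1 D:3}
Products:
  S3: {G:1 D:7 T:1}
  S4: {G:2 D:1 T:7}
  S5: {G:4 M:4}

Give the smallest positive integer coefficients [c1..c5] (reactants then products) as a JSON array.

G: 6·2+4·0 = 12 | 4·1+2·2+1·4 = 12
M: 6·0+4·1 = 4 | 4·0+2·0+1·4 = 4
D: 6·3+4·3 = 30 | 4·7+2·1+1·0 = 30
T: 6·3+4·0 = 18 | 4·1+2·7+1·0 = 18
gcd(6,4,4,2,1) = 1

Coefficients: [6, 4, 4, 2, 1]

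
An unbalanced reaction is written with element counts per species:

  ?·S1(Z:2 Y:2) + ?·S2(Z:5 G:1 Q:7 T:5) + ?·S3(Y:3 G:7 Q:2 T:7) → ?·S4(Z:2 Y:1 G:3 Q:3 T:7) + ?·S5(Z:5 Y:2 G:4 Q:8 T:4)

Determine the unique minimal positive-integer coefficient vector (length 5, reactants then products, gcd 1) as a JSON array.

Z: 1·2+6·5+4·0 = 32 | 6·2+4·5 = 32
Y: 1·2+6·0+4·3 = 14 | 6·1+4·2 = 14
G: 1·0+6·1+4·7 = 34 | 6·3+4·4 = 34
Q: 1·0+6·7+4·2 = 50 | 6·3+4·8 = 50
T: 1·0+6·5+4·7 = 58 | 6·7+4·4 = 58
gcd(1,6,4,6,4) = 1

Coefficients: [1, 6, 4, 6, 4]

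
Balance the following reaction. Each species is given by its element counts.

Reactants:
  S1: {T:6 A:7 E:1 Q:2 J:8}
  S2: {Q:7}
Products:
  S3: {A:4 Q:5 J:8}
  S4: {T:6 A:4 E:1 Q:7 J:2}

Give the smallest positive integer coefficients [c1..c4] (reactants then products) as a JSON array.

T: 4·6+5·0 = 24 | 3·0+4·6 = 24
A: 4·7+5·0 = 28 | 3·4+4·4 = 28
E: 4·1+5·0 = 4 | 3·0+4·1 = 4
Q: 4·2+5·7 = 43 | 3·5+4·7 = 43
J: 4·8+5·0 = 32 | 3·8+4·2 = 32
gcd(4,5,3,4) = 1

Coefficients: [4, 5, 3, 4]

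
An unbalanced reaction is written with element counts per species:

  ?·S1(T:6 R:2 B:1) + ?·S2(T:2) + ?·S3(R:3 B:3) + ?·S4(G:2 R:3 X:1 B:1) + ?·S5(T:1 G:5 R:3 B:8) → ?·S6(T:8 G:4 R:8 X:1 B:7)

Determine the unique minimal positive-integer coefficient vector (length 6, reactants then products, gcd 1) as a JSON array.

T: 5·6+4·2+3·0+5·0+2·1 = 40 | 5·8 = 40
G: 5·0+4·0+3·0+5·2+2·5 = 20 | 5·4 = 20
R: 5·2+4·0+3·3+5·3+2·3 = 40 | 5·8 = 40
X: 5·0+4·0+3·0+5·1+2·0 = 5 | 5·1 = 5
B: 5·1+4·0+3·3+5·1+2·8 = 35 | 5·7 = 35
gcd(5,4,3,5,2,5) = 1

Coefficients: [5, 4, 3, 5, 2, 5]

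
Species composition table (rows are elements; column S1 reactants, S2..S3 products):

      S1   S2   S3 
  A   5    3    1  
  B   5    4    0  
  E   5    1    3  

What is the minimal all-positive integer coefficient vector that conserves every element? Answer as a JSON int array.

A: 4·5 = 20 | 5·3+5·1 = 20
B: 4·5 = 20 | 5·4+5·0 = 20
E: 4·5 = 20 | 5·1+5·3 = 20
gcd(4,5,5) = 1

Coefficients: [4, 5, 5]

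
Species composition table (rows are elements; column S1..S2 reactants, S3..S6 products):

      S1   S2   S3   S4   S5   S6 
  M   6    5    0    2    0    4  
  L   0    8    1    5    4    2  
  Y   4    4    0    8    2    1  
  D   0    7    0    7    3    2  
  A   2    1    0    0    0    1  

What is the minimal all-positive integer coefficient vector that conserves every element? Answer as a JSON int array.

Coefficients: [1, 4, 3, 1, 3, 6]

M: 1·6+4·5 = 26 | 3·0+1·2+3·0+6·4 = 26
L: 1·0+4·8 = 32 | 3·1+1·5+3·4+6·2 = 32
Y: 1·4+4·4 = 20 | 3·0+1·8+3·2+6·1 = 20
D: 1·0+4·7 = 28 | 3·0+1·7+3·3+6·2 = 28
A: 1·2+4·1 = 6 | 3·0+1·0+3·0+6·1 = 6
gcd(1,4,3,1,3,6) = 1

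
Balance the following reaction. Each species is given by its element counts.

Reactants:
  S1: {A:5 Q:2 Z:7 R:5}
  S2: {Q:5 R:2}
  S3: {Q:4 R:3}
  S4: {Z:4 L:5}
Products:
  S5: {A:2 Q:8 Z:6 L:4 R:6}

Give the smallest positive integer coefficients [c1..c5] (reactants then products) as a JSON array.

Coefficients: [2, 4, 4, 4, 5]

A: 2·5+4·0+4·0+4·0 = 10 | 5·2 = 10
Q: 2·2+4·5+4·4+4·0 = 40 | 5·8 = 40
Z: 2·7+4·0+4·0+4·4 = 30 | 5·6 = 30
L: 2·0+4·0+4·0+4·5 = 20 | 5·4 = 20
R: 2·5+4·2+4·3+4·0 = 30 | 5·6 = 30
gcd(2,4,4,4,5) = 1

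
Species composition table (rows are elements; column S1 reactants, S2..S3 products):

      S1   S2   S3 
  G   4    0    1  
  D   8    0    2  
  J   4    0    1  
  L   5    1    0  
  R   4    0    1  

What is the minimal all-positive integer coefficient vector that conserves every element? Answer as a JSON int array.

Coefficients: [1, 5, 4]

G: 1·4 = 4 | 5·0+4·1 = 4
D: 1·8 = 8 | 5·0+4·2 = 8
J: 1·4 = 4 | 5·0+4·1 = 4
L: 1·5 = 5 | 5·1+4·0 = 5
R: 1·4 = 4 | 5·0+4·1 = 4
gcd(1,5,4) = 1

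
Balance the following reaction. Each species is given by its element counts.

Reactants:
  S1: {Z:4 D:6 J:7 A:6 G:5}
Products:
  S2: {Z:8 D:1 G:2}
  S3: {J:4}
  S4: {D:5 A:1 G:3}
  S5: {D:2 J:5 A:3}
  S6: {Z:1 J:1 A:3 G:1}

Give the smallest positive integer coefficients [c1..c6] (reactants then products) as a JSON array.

Z: 3·4 = 12 | 1·8+3·0+3·0+1·0+4·1 = 12
D: 3·6 = 18 | 1·1+3·0+3·5+1·2+4·0 = 18
J: 3·7 = 21 | 1·0+3·4+3·0+1·5+4·1 = 21
A: 3·6 = 18 | 1·0+3·0+3·1+1·3+4·3 = 18
G: 3·5 = 15 | 1·2+3·0+3·3+1·0+4·1 = 15
gcd(3,1,3,3,1,4) = 1

Coefficients: [3, 1, 3, 3, 1, 4]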